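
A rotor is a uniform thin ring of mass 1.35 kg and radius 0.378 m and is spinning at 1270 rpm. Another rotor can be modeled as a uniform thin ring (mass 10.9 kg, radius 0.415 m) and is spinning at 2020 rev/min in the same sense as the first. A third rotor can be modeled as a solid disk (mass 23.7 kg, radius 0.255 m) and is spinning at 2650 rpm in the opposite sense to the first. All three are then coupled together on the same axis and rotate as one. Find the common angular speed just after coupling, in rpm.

No external torque acts about the common axis, so total angular momentum is conserved.
Moments of inertia: I_A = (1.35)(0.378)² = 0.1929 kg·m²; I_B = (10.9)(0.415)² = 1.877 kg·m²; I_C = ½(23.7)(0.255)² = 0.7705 kg·m².
Taking A's sense as positive: L = (0.1929)(1270) + (1.877)(2020) − (0.7705)(2650) = 1995 kg·m²·rpm.
Combined I = 0.1929 + 1.877 + 0.7705 = 2.841 kg·m².
ω_f = L / I = 1995 / 2.841 = 702.3 rpm.

|ω_f| ≈ 702 rpm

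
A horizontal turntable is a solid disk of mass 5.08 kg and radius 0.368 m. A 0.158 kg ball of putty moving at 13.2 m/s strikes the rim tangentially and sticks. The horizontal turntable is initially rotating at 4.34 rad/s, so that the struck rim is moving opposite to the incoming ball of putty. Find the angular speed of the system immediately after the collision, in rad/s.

|ω_f| ≈ 1.99 rad/s

The axle reaction passes through the axle and exerts no torque about it; angular momentum about the axle is conserved through the impact.
I_p = ½(5.08)(0.368)² = 0.3440 kg·m². Taking the sense of the ball of putty's angular momentum as positive, L_{ball} = m v R = (0.158)(13.2)(0.368) = 0.7675 kg·m²/s.
L_i = −I_p ω_p + m v R = −(0.3440)(4.34) + 0.7675 = -0.7254 kg·m²/s.
After sticking, I_f = I_p + m R² = 0.3440 + (0.158)(0.368)² = 0.3654 kg·m².
ω_f = L_i / I_f = -0.7254 / 0.3654 = -1.985 rad/s.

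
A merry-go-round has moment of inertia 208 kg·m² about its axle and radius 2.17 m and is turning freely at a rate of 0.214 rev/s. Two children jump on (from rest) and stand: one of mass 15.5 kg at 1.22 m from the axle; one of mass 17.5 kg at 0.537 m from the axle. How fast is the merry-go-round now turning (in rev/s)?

ω_f ≈ 0.189 rev/s

The added mass arrives with no angular momentum about the axle, and any external torque about the axle is negligible, so the system's angular momentum is conserved.
Added inertia Σmr² = (15.5)(1.22)² + (17.5)(0.537)² = 28.12 kg·m²; I_f = 208.0 + 28.12 = 236.1 kg·m².
ω_f = I_p ω_i / I_f = (208.0)(0.214) / 236.1 = 0.1885 rev/s.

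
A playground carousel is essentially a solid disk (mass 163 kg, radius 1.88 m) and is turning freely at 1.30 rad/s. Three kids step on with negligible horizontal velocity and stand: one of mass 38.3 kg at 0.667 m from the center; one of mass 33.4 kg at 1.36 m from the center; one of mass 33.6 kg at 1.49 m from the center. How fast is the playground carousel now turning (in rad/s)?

ω_f ≈ 0.848 rad/s

No external torque acts about the center; L_before = L_after.
I_p = ½(163)(1.88)² = 288.1 kg·m².
Added inertia Σmr² = (38.3)(0.667)² + (33.4)(1.36)² + (33.6)(1.49)² = 153.4 kg·m²; I_f = 288.1 + 153.4 = 441.5 kg·m².
ω_f = I_p ω_i / I_f = (288.1)(1.30) / 441.5 = 0.8482 rad/s.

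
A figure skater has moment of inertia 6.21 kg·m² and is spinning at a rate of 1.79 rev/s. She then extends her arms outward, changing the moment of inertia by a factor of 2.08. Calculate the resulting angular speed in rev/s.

ω₂ ≈ 0.861 rev/s

No external torque acts about the spin axis, so angular momentum is conserved.
I₂ = 2.08 × 6.21 = 12.92 kg·m².
ω₂ = I₁ω₁ / I₂ = (6.210)(1.79 rev/s) / (12.92) = 0.8606 rev/s.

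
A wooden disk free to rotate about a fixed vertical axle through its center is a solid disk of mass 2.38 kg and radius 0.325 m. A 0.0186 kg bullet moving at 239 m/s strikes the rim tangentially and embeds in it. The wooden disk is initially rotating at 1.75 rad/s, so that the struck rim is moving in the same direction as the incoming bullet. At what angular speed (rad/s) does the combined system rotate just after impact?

The axle reaction passes through the axle and exerts no torque about it; angular momentum about the axle is conserved through the impact.
I_p = ½(2.38)(0.325)² = 0.1257 kg·m². Taking the sense of the bullet's angular momentum as positive, L_{bullet} = m v R = (0.0186)(239)(0.325) = 1.445 kg·m²/s.
L_i = +I_p ω_p + m v R = +(0.1257)(1.75) + 1.445 = 1.665 kg·m²/s.
After sticking, I_f = I_p + m R² = 0.1257 + (0.0186)(0.325)² = 0.1277 kg·m².
ω_f = L_i / I_f = 1.665 / 0.1277 = 13.04 rad/s.

|ω_f| ≈ 13.0 rad/s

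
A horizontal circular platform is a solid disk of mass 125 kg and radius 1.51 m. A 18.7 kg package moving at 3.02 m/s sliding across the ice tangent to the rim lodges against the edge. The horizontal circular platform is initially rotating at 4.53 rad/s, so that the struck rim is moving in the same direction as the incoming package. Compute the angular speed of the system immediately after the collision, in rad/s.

|ω_f| ≈ 3.95 rad/s

About the central axle the impulsive forces during the collision are internal, so angular momentum about that axis is conserved.
I_p = ½(125)(1.51)² = 142.5 kg·m². Taking the sense of the package's angular momentum as positive, L_{package} = m v R = (18.7)(3.02)(1.51) = 85.28 kg·m²/s.
L_i = +I_p ω_p + m v R = +(142.5)(4.53) + 85.28 = 730.8 kg·m²/s.
After sticking, I_f = I_p + m R² = 142.5 + (18.7)(1.51)² = 185.1 kg·m².
ω_f = L_i / I_f = 730.8 / 185.1 = 3.947 rad/s.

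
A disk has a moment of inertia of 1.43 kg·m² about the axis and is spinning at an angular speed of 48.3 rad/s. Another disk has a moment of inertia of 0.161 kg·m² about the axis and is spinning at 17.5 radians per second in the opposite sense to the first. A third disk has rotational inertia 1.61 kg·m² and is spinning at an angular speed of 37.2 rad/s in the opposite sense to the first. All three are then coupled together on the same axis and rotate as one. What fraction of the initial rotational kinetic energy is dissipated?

fraction ≈ 0.998

The coupling torques are internal; angular momentum about the shared axis is conserved.
Taking A's sense as positive: L = (1.430)(48.3) − (0.1610)(17.5) − (1.610)(37.2) = 6.359 kg·m²·rad/s.
Combined I = 1.430 + 0.1610 + 1.610 = 3.201 kg·m².
ω_f = L / I = 6.359 / 3.201 = 1.987 rad/s.
KE_i = ½ΣIω² = 2807 J; KE_f = ½(3.201)(1.987)² = 6.317 J.
Fraction dissipated = (KE_i − KE_f)/KE_i = 0.9977.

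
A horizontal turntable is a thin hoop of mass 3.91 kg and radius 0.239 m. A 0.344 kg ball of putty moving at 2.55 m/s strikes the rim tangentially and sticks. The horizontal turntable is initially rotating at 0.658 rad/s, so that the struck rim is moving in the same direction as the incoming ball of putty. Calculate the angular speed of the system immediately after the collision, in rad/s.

About the axle the impulsive forces during the collision are internal, so angular momentum about that axis is conserved.
I_p = (3.91)(0.239)² = 0.2233 kg·m². Taking the sense of the ball of putty's angular momentum as positive, L_{ball} = m v R = (0.344)(2.55)(0.239) = 0.2097 kg·m²/s.
L_i = +I_p ω_p + m v R = +(0.2233)(0.658) + 0.2097 = 0.3566 kg·m²/s.
After sticking, I_f = I_p + m R² = 0.2233 + (0.344)(0.239)² = 0.2430 kg·m².
ω_f = L_i / I_f = 0.3566 / 0.2430 = 1.468 rad/s.

|ω_f| ≈ 1.47 rad/s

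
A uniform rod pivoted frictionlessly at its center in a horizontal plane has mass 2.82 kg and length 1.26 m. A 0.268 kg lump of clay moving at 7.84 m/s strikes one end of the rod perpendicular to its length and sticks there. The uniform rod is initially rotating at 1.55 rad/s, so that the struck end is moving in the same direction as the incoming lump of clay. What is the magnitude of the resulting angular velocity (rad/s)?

About the pivot the impulsive forces during the collision are internal, so angular momentum about that axis is conserved.
I_p = (1/12)(2.82)(1.26)² = 0.3731 kg·m². Taking the sense of the lump of clay's angular momentum as positive, L_{lump} = m v R = (0.268)(7.84)(1.26/2) = 1.324 kg·m²/s.
L_i = +I_p ω_p + m v R = +(0.3731)(1.55) + 1.324 = 1.902 kg·m²/s.
After sticking, I_f = I_p + m R² = 0.3731 + (0.268)(1.26/2)² = 0.4795 kg·m².
ω_f = L_i / I_f = 1.902 / 0.4795 = 3.967 rad/s.

|ω_f| ≈ 3.97 rad/s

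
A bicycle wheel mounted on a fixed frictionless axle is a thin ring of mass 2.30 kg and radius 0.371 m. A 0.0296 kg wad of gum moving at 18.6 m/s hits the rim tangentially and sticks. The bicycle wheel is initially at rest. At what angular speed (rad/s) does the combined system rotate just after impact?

About the axle the impulsive forces during the collision are internal, so angular momentum about that axis is conserved.
I_p = (2.30)(0.371)² = 0.3166 kg·m². Taking the sense of the wad of gum's angular momentum as positive, L_{wad} = m v R = (0.0296)(18.6)(0.371) = 0.2043 kg·m²/s.
L_i = 0 + 0.2043 = 0.2043 kg·m²/s.
After sticking, I_f = I_p + m R² = 0.3166 + (0.0296)(0.371)² = 0.3206 kg·m².
ω_f = L_i / I_f = 0.2043 / 0.3206 = 0.6370 rad/s.

|ω_f| ≈ 0.637 rad/s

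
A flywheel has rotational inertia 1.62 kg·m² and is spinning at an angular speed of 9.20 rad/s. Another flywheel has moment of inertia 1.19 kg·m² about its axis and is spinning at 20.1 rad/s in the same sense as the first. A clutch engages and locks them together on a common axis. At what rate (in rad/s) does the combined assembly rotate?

The coupling torques are internal; angular momentum about the shared axis is conserved.
Taking A's sense as positive: L = (1.620)(9.20) + (1.190)(20.1) = 38.82 kg·m²·rad/s.
Combined I = 1.620 + 1.190 = 2.810 kg·m².
ω_f = L / I = 38.82 / 2.810 = 13.82 rad/s.

|ω_f| ≈ 13.8 rad/s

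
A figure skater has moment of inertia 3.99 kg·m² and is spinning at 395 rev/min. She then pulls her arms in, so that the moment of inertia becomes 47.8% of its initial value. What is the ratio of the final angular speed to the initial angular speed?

No external torque acts about the spin axis, so angular momentum is conserved.
I₂ = 0.478 × 3.99 = 1.907 kg·m².
ω₂/ω₁ = I₁/I₂ = 3.990 / 1.907 = 2.092.

ω₂/ω₁ ≈ 2.09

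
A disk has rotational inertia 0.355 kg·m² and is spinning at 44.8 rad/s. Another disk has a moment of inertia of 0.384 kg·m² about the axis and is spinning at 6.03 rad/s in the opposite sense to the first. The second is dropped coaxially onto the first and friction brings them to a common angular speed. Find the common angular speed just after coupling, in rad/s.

No external torque acts about the common axis, so total angular momentum is conserved.
Taking A's sense as positive: L = (0.3550)(44.8) − (0.3840)(6.03) = 13.59 kg·m²·rad/s.
Combined I = 0.3550 + 0.3840 = 0.7390 kg·m².
ω_f = L / I = 13.59 / 0.7390 = 18.39 rad/s.

|ω_f| ≈ 18.4 rad/s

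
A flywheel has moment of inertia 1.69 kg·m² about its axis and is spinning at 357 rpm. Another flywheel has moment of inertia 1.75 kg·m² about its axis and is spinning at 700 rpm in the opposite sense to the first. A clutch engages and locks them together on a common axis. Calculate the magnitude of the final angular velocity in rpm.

|ω_f| ≈ 181 rpm

The coupling torques are internal; angular momentum about the shared axis is conserved.
Taking A's sense as positive: L = (1.690)(357) − (1.750)(700) = -621.7 kg·m²·rpm.
Combined I = 1.690 + 1.750 = 3.440 kg·m².
ω_f = L / I = -621.7 / 3.440 = -180.7 rpm.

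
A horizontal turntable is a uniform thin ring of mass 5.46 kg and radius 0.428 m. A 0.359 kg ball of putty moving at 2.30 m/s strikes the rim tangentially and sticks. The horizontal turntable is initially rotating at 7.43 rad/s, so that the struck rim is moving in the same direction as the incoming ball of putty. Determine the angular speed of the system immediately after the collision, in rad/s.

About the axle the impulsive forces during the collision are internal, so angular momentum about that axis is conserved.
I_p = (5.46)(0.428)² = 1.000 kg·m². Taking the sense of the ball of putty's angular momentum as positive, L_{ball} = m v R = (0.359)(2.30)(0.428) = 0.3534 kg·m²/s.
L_i = +I_p ω_p + m v R = +(1.000)(7.43) + 0.3534 = 7.785 kg·m²/s.
After sticking, I_f = I_p + m R² = 1.000 + (0.359)(0.428)² = 1.066 kg·m².
ω_f = L_i / I_f = 7.785 / 1.066 = 7.303 rad/s.

|ω_f| ≈ 7.30 rad/s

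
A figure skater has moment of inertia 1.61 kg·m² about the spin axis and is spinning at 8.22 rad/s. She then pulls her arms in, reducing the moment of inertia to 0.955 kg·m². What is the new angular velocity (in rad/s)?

ω₂ ≈ 13.9 rad/s

Angular momentum about the spin axis is conserved since the torque about it is zero.
ω₂ = I₁ω₁ / I₂ = (1.610)(8.22 rad/s) / (0.9550) = 13.86 rad/s.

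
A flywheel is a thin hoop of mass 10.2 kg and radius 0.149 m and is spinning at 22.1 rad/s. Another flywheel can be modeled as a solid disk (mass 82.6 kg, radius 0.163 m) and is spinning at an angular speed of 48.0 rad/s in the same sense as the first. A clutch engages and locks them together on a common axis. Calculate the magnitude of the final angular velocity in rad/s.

|ω_f| ≈ 43.6 rad/s

The coupling torques are internal; angular momentum about the shared axis is conserved.
Moments of inertia: I_A = (10.2)(0.149)² = 0.2265 kg·m²; I_B = ½(82.6)(0.163)² = 1.097 kg·m².
Taking A's sense as positive: L = (0.2265)(22.1) + (1.097)(48.0) = 57.67 kg·m²·rad/s.
Combined I = 0.2265 + 1.097 = 1.324 kg·m².
ω_f = L / I = 57.67 / 1.324 = 43.57 rad/s.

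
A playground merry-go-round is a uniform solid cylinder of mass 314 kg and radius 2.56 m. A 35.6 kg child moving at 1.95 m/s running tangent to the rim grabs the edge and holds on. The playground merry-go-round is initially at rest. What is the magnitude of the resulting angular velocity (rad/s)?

About the axle the impulsive forces during the collision are internal, so angular momentum about that axis is conserved.
I_p = ½(314)(2.56)² = 1029 kg·m². Taking the sense of the child's angular momentum as positive, L_{child} = m v R = (35.6)(1.95)(2.56) = 177.7 kg·m²/s.
L_i = 0 + 177.7 = 177.7 kg·m²/s.
After sticking, I_f = I_p + m R² = 1029 + (35.6)(2.56)² = 1262 kg·m².
ω_f = L_i / I_f = 177.7 / 1262 = 0.1408 rad/s.

|ω_f| ≈ 0.141 rad/s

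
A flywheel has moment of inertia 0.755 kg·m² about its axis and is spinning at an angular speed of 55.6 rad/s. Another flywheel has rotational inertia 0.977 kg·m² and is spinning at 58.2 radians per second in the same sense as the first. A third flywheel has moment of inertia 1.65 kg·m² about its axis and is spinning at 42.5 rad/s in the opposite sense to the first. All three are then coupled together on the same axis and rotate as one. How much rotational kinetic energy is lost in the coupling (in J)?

ΔKE lost ≈ 4190 J

The coupling torques are internal; angular momentum about the shared axis is conserved.
Taking A's sense as positive: L = (0.7550)(55.6) + (0.9770)(58.2) − (1.650)(42.5) = 28.71 kg·m²·rad/s.
Combined I = 0.7550 + 0.9770 + 1.650 = 3.382 kg·m².
ω_f = L / I = 28.71 / 3.382 = 8.490 rad/s.
KE_i = ½ΣIω² = 4312 J; KE_f = ½(3.382)(8.490)² = 121.9 J.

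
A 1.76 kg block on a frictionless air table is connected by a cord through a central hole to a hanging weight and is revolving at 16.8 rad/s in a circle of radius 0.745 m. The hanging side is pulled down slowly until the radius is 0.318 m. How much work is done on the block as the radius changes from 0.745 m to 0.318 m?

W ≈ 619 J

The constraining force is radial, so m r² ω about the center is conserved.
ω₂ = ω₁ (r₁/r₂)² = (16.8)(0.745/0.318)² = 92.21 rad/s.
W = ΔKE = ½m(v₂² − v₁²) = 618.8 J.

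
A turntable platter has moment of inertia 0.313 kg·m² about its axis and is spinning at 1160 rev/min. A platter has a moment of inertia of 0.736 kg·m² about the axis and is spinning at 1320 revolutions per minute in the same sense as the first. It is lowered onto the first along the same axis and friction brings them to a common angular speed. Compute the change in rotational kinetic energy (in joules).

ΔKE ≈ -30.8 J

No external torque acts about the common axis, so total angular momentum is conserved.
Taking A's sense as positive: L = (0.3130)(1160) + (0.7360)(1320) = 1335 kg·m²·rpm.
Combined I = 0.3130 + 0.7360 = 1.049 kg·m².
ω_f = L / I = 1335 / 1.049 = 1272 rpm.
KE_i = ½ΣIω² = 9341 J; KE_f = ½(1.049)(133.2)² = 9310 J.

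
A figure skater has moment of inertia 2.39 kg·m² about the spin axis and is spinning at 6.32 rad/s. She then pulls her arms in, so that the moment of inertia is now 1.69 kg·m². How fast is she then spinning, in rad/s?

ω₂ ≈ 8.94 rad/s

With no external torque about the axis, L is conserved: I₁ω₁ = I₂ω₂.
ω₂ = I₁ω₁ / I₂ = (2.390)(6.32 rad/s) / (1.690) = 8.938 rad/s.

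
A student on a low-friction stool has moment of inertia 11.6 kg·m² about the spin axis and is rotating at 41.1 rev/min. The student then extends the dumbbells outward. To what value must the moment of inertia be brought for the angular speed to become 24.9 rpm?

I₂ ≈ 19.1 kg·m²

No external torque acts about the spin axis, so angular momentum is conserved.
I₂ = I₁ω₁ / ω₂ = (11.6)(41.1) / (24.9) = 19.15 kg·m².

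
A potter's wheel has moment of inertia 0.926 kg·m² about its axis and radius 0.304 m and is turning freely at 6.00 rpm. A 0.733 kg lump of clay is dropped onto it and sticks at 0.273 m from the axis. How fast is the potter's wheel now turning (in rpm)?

ω_f ≈ 5.67 rpm

The added mass arrives with no angular momentum about the axis, and any external torque about the axis is negligible, so the system's angular momentum is conserved.
Added inertia Σmr² = (0.733)(0.273)² = 0.05463 kg·m²; I_f = 0.9260 + 0.05463 = 0.9806 kg·m².
ω_f = I_p ω_i / I_f = (0.9260)(6.00) / 0.9806 = 5.666 rpm.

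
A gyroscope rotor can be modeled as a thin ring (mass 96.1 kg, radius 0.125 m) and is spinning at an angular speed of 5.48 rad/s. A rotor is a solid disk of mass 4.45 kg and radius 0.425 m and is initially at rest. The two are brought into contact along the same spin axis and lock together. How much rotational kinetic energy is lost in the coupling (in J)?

No external torque acts about the common axis, so total angular momentum is conserved.
Moments of inertia: I_A = (96.1)(0.125)² = 1.502 kg·m²; I_B = ½(4.45)(0.425)² = 0.4019 kg·m².
Taking A's sense as positive: L = (1.502)(5.48) = 8.229 kg·m²·rad/s.
Combined I = 1.502 + 0.4019 = 1.903 kg·m².
ω_f = L / I = 8.229 / 1.903 = 4.323 rad/s.
KE_i = ½ΣIω² = 22.55 J; KE_f = ½(1.903)(4.323)² = 17.79 J.

ΔKE lost ≈ 4.76 J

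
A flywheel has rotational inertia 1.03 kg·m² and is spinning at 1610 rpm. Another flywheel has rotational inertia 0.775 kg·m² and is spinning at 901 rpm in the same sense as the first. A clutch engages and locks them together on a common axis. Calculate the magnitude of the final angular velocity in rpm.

The coupling torques are internal; angular momentum about the shared axis is conserved.
Taking A's sense as positive: L = (1.030)(1610) + (0.7750)(901) = 2357 kg·m²·rpm.
Combined I = 1.030 + 0.7750 = 1.805 kg·m².
ω_f = L / I = 2357 / 1.805 = 1306 rpm.

|ω_f| ≈ 1310 rpm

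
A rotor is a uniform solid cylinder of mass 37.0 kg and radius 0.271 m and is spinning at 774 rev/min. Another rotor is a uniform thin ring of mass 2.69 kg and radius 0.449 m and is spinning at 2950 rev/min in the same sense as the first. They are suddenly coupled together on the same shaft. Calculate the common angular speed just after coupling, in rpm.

The coupling torques are internal; angular momentum about the shared axis is conserved.
Moments of inertia: I_A = ½(37.0)(0.271)² = 1.359 kg·m²; I_B = (2.69)(0.449)² = 0.5423 kg·m².
Taking A's sense as positive: L = (1.359)(774) + (0.5423)(2950) = 2651 kg·m²·rpm.
Combined I = 1.359 + 0.5423 = 1.901 kg·m².
ω_f = L / I = 2651 / 1.901 = 1395 rpm.

|ω_f| ≈ 1390 rpm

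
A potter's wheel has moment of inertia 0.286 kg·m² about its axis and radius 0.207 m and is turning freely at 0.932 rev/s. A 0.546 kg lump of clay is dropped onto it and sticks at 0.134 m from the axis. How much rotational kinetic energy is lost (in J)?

energy lost ≈ 0.163 J

No external torque acts about the axis; L_before = L_after.
Added inertia Σmr² = (0.546)(0.134)² = 0.009804 kg·m²; I_f = 0.2860 + 0.009804 = 0.2958 kg·m².
ω_f = I_p ω_i / I_f = (0.2860)(0.932) / 0.2958 = 0.9011 rev/s.
KE_i = ½(0.2860)(5.856 rad/s)² = 4.904 J; KE_f = ½(0.2958)(5.662)² = 4.741 J.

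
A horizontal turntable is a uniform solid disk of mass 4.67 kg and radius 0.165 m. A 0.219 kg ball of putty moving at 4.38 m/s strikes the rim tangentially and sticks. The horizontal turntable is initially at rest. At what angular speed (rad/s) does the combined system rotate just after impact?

|ω_f| ≈ 2.28 rad/s

About the axle the impulsive forces during the collision are internal, so angular momentum about that axis is conserved.
I_p = ½(4.67)(0.165)² = 0.06357 kg·m². Taking the sense of the ball of putty's angular momentum as positive, L_{ball} = m v R = (0.219)(4.38)(0.165) = 0.1583 kg·m²/s.
L_i = 0 + 0.1583 = 0.1583 kg·m²/s.
After sticking, I_f = I_p + m R² = 0.06357 + (0.219)(0.165)² = 0.06953 kg·m².
ω_f = L_i / I_f = 0.1583 / 0.06953 = 2.276 rad/s.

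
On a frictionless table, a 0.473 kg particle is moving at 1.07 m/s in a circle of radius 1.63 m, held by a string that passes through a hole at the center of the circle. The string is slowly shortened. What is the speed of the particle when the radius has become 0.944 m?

The only horizontal force on the mass is along the cord (radial), so it exerts no torque about the hole and angular momentum m v r is conserved.
v₂ = v₁ r₁ / r₂ = (1.07)(1.63) / (0.944) = 1.848 m/s.

v₂ ≈ 1.85 m/s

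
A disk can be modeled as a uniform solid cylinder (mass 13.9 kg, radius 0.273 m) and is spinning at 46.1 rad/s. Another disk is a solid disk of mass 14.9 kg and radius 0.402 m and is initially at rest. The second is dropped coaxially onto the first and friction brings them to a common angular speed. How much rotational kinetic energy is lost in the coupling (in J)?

No external torque acts about the common axis, so total angular momentum is conserved.
Moments of inertia: I_A = ½(13.9)(0.273)² = 0.5180 kg·m²; I_B = ½(14.9)(0.402)² = 1.204 kg·m².
Taking A's sense as positive: L = (0.5180)(46.1) = 23.88 kg·m²·rad/s.
Combined I = 0.5180 + 1.204 = 1.722 kg·m².
ω_f = L / I = 23.88 / 1.722 = 13.87 rad/s.
KE_i = ½ΣIω² = 550.4 J; KE_f = ½(1.722)(13.87)² = 165.6 J.

ΔKE lost ≈ 385 J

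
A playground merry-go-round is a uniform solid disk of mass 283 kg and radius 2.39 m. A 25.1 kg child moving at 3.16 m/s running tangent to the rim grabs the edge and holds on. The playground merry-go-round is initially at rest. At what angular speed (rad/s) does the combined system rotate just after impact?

About the axle the impulsive forces during the collision are internal, so angular momentum about that axis is conserved.
I_p = ½(283)(2.39)² = 808.3 kg·m². Taking the sense of the child's angular momentum as positive, L_{child} = m v R = (25.1)(3.16)(2.39) = 189.6 kg·m²/s.
L_i = 0 + 189.6 = 189.6 kg·m²/s.
After sticking, I_f = I_p + m R² = 808.3 + (25.1)(2.39)² = 951.6 kg·m².
ω_f = L_i / I_f = 189.6 / 951.6 = 0.1992 rad/s.

|ω_f| ≈ 0.199 rad/s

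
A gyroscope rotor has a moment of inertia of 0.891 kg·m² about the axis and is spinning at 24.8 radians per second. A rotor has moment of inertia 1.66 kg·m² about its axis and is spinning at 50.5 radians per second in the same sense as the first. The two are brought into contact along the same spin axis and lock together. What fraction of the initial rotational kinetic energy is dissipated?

fraction ≈ 0.0801

The coupling torques are internal; angular momentum about the shared axis is conserved.
Taking A's sense as positive: L = (0.8910)(24.8) + (1.660)(50.5) = 105.9 kg·m²·rad/s.
Combined I = 0.8910 + 1.660 = 2.551 kg·m².
ω_f = L / I = 105.9 / 2.551 = 41.52 rad/s.
KE_i = ½ΣIω² = 2391 J; KE_f = ½(2.551)(41.52)² = 2199 J.
Fraction dissipated = (KE_i − KE_f)/KE_i = 0.08009.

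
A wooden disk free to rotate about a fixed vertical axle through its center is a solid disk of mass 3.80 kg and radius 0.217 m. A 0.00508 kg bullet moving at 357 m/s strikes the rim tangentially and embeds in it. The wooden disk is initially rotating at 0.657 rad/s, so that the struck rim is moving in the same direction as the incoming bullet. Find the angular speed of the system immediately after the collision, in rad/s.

The axle reaction passes through the axle and exerts no torque about it; angular momentum about the axle is conserved through the impact.
I_p = ½(3.80)(0.217)² = 0.08947 kg·m². Taking the sense of the bullet's angular momentum as positive, L_{bullet} = m v R = (0.00508)(357)(0.217) = 0.3935 kg·m²/s.
L_i = +I_p ω_p + m v R = +(0.08947)(0.657) + 0.3935 = 0.4523 kg·m²/s.
After sticking, I_f = I_p + m R² = 0.08947 + (0.00508)(0.217)² = 0.08971 kg·m².
ω_f = L_i / I_f = 0.4523 / 0.08971 = 5.042 rad/s.

|ω_f| ≈ 5.04 rad/s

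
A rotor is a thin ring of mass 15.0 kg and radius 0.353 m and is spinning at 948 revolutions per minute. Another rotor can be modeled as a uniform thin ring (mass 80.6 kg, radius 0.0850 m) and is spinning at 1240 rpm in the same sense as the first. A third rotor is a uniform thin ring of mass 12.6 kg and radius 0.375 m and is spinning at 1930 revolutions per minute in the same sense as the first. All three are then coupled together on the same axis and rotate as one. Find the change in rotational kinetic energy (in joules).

No external torque acts about the common axis, so total angular momentum is conserved.
Moments of inertia: I_A = (15.0)(0.353)² = 1.869 kg·m²; I_B = (80.6)(0.0850)² = 0.5823 kg·m²; I_C = (12.6)(0.375)² = 1.772 kg·m².
Taking A's sense as positive: L = (1.869)(948) + (0.5823)(1240) + (1.772)(1930) = 5914 kg·m²·rpm.
Combined I = 1.869 + 0.5823 + 1.772 = 4.223 kg·m².
ω_f = L / I = 5914 / 4.223 = 1400 rpm.
KE_i = ½ΣIω² = 50310 J; KE_f = ½(4.223)(146.6)² = 45400 J.

ΔKE ≈ -4900 J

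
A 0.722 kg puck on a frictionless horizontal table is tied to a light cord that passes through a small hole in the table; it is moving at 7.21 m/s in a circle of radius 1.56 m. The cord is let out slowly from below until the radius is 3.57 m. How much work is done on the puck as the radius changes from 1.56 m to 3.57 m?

W ≈ -15.2 J

Central (radial) force ⇒ zero torque about the center ⇒ m v r is constant.
v₂ = v₁ r₁ / r₂ = (7.21)(1.56) / (3.57) = 3.151 m/s.
W = ΔKE = ½m(v₂² − v₁²) = -15.18 J.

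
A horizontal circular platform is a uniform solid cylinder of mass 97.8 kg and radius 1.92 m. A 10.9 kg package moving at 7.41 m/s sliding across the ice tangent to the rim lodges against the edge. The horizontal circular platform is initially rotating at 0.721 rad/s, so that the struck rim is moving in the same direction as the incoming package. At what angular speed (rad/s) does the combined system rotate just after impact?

About the central axle the impulsive forces during the collision are internal, so angular momentum about that axis is conserved.
I_p = ½(97.8)(1.92)² = 180.3 kg·m². Taking the sense of the package's angular momentum as positive, L_{package} = m v R = (10.9)(7.41)(1.92) = 155.1 kg·m²/s.
L_i = +I_p ω_p + m v R = +(180.3)(0.721) + 155.1 = 285.0 kg·m²/s.
After sticking, I_f = I_p + m R² = 180.3 + (10.9)(1.92)² = 220.4 kg·m².
ω_f = L_i / I_f = 285.0 / 220.4 = 1.293 rad/s.

|ω_f| ≈ 1.29 rad/s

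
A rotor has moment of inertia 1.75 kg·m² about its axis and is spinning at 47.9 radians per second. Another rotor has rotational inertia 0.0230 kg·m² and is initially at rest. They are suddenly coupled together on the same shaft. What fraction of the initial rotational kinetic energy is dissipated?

No external torque acts about the common axis, so total angular momentum is conserved.
Taking A's sense as positive: L = (1.750)(47.9) = 83.83 kg·m²·rad/s.
Combined I = 1.750 + 0.02300 = 1.773 kg·m².
ω_f = L / I = 83.83 / 1.773 = 47.28 rad/s.
KE_i = ½ΣIω² = 2008 J; KE_f = ½(1.773)(47.28)² = 1982 J.
Fraction dissipated = (KE_i − KE_f)/KE_i = 0.01297.

fraction ≈ 0.0130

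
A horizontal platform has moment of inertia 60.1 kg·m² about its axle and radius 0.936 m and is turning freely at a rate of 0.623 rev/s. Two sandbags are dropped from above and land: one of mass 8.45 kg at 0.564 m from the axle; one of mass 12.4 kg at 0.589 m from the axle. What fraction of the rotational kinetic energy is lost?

fraction ≈ 0.104

No external torque acts about the axle; L_before = L_after.
Added inertia Σmr² = (8.45)(0.564)² + (12.4)(0.589)² = 6.990 kg·m²; I_f = 60.10 + 6.990 = 67.09 kg·m².
ω_f = I_p ω_i / I_f = (60.10)(0.623) / 67.09 = 0.5581 rev/s.
KE_i = ½(60.10)(3.914 rad/s)² = 460.4 J; KE_f = ½(67.09)(3.507)² = 412.5 J.
Fraction lost = 0.1042.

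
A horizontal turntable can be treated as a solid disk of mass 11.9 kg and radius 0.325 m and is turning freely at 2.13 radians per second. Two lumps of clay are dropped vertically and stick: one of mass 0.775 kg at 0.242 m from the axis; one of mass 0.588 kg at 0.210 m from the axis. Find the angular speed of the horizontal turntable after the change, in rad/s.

ω_f ≈ 1.91 rad/s

No external torque acts about the axis; L_before = L_after.
I_p = ½(11.9)(0.325)² = 0.6285 kg·m².
Added inertia Σmr² = (0.775)(0.242)² + (0.588)(0.210)² = 0.07132 kg·m²; I_f = 0.6285 + 0.07132 = 0.6998 kg·m².
ω_f = I_p ω_i / I_f = (0.6285)(2.13) / 0.6998 = 1.913 rad/s.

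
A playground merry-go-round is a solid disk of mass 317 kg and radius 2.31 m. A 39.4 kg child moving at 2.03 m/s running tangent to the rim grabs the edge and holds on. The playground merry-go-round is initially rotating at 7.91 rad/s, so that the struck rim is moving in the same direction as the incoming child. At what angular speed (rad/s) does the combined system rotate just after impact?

|ω_f| ≈ 6.51 rad/s

The axle reaction passes through the axle and exerts no torque about it; angular momentum about the axle is conserved through the impact.
I_p = ½(317)(2.31)² = 845.8 kg·m². Taking the sense of the child's angular momentum as positive, L_{child} = m v R = (39.4)(2.03)(2.31) = 184.8 kg·m²/s.
L_i = +I_p ω_p + m v R = +(845.8)(7.91) + 184.8 = 6875 kg·m²/s.
After sticking, I_f = I_p + m R² = 845.8 + (39.4)(2.31)² = 1056 kg·m².
ω_f = L_i / I_f = 6875 / 1056 = 6.510 rad/s.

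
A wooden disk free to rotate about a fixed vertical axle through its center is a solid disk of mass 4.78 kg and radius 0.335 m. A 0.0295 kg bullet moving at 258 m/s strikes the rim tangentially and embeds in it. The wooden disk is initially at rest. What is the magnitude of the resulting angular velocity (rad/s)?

|ω_f| ≈ 9.39 rad/s

The axle reaction passes through the axle and exerts no torque about it; angular momentum about the axle is conserved through the impact.
I_p = ½(4.78)(0.335)² = 0.2682 kg·m². Taking the sense of the bullet's angular momentum as positive, L_{bullet} = m v R = (0.0295)(258)(0.335) = 2.550 kg·m²/s.
L_i = 0 + 2.550 = 2.550 kg·m²/s.
After sticking, I_f = I_p + m R² = 0.2682 + (0.0295)(0.335)² = 0.2715 kg·m².
ω_f = L_i / I_f = 2.550 / 0.2715 = 9.390 rad/s.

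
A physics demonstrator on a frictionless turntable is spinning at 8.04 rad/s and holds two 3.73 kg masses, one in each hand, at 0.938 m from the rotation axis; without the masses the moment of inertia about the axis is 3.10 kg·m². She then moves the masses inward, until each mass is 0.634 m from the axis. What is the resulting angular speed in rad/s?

ω₂ ≈ 12.7 rad/s

Angular momentum about the spin axis is conserved since the torque about it is zero.
I₁ = 3.10 + 2(3.73)(0.938)² = 9.664 kg·m²; I₂ = 3.10 + 2(3.73)(0.634)² = 6.099 kg·m².
ω₂ = I₁ω₁ / I₂ = (9.664)(8.04 rad/s) / (6.099) = 12.74 rad/s.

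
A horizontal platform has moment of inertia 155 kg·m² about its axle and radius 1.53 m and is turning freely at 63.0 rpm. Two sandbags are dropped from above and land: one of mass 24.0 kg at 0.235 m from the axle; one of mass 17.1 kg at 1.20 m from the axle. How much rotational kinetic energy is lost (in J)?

energy lost ≈ 484 J

The added mass arrives with no angular momentum about the axle, and any external torque about the axle is negligible, so the system's angular momentum is conserved.
Added inertia Σmr² = (24.0)(0.235)² + (17.1)(1.20)² = 25.95 kg·m²; I_f = 155.0 + 25.95 = 180.9 kg·m².
ω_f = I_p ω_i / I_f = (155.0)(63.0) / 180.9 = 53.97 rpm.
KE_i = ½(155.0)(6.597 rad/s)² = 3373 J; KE_f = ½(180.9)(5.651)² = 2889 J.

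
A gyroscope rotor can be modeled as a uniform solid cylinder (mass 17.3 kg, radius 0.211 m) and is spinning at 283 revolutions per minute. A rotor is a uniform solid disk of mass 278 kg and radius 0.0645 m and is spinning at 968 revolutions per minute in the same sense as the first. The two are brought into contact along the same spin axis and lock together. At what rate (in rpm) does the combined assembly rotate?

|ω_f| ≈ 694 rpm

No external torque acts about the common axis, so total angular momentum is conserved.
Moments of inertia: I_A = ½(17.3)(0.211)² = 0.3851 kg·m²; I_B = ½(278)(0.0645)² = 0.5783 kg·m².
Taking A's sense as positive: L = (0.3851)(283) + (0.5783)(968) = 668.8 kg·m²·rpm.
Combined I = 0.3851 + 0.5783 = 0.9634 kg·m².
ω_f = L / I = 668.8 / 0.9634 = 694.2 rpm.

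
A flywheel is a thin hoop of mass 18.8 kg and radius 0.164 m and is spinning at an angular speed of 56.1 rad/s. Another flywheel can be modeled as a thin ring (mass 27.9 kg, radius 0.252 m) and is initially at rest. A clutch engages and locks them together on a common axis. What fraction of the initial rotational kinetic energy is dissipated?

fraction ≈ 0.778

The coupling torques are internal; angular momentum about the shared axis is conserved.
Moments of inertia: I_A = (18.8)(0.164)² = 0.5056 kg·m²; I_B = (27.9)(0.252)² = 1.772 kg·m².
Taking A's sense as positive: L = (0.5056)(56.1) = 28.37 kg·m²·rad/s.
Combined I = 0.5056 + 1.772 = 2.277 kg·m².
ω_f = L / I = 28.37 / 2.277 = 12.46 rad/s.
KE_i = ½ΣIω² = 795.7 J; KE_f = ½(2.277)(12.46)² = 176.7 J.
Fraction dissipated = (KE_i − KE_f)/KE_i = 0.7780.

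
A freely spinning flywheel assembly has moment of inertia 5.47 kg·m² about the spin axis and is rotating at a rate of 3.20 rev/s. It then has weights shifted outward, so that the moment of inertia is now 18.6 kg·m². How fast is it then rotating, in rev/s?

With no external torque about the axis, L is conserved: I₁ω₁ = I₂ω₂.
ω₂ = I₁ω₁ / I₂ = (5.470)(3.20 rev/s) / (18.60) = 0.9411 rev/s.

ω₂ ≈ 0.941 rev/s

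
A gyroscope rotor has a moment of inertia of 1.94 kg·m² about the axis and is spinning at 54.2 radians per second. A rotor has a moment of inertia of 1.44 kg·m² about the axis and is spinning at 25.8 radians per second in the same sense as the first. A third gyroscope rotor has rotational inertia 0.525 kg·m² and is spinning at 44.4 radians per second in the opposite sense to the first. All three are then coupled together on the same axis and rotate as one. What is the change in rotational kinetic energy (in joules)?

The coupling torques are internal; angular momentum about the shared axis is conserved.
Taking A's sense as positive: L = (1.940)(54.2) + (1.440)(25.8) − (0.5250)(44.4) = 119.0 kg·m²·rad/s.
Combined I = 1.940 + 1.440 + 0.5250 = 3.905 kg·m².
ω_f = L / I = 119.0 / 3.905 = 30.47 rad/s.
KE_i = ½ΣIω² = 3846 J; KE_f = ½(3.905)(30.47)² = 1813 J.

ΔKE ≈ -2030 J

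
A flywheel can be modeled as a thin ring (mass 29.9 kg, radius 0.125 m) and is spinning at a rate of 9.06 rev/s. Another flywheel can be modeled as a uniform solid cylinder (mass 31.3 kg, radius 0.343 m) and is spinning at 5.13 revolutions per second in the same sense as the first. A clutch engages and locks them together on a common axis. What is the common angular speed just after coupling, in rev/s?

|ω_f| ≈ 5.93 rev/s

No external torque acts about the common axis, so total angular momentum is conserved.
Moments of inertia: I_A = (29.9)(0.125)² = 0.4672 kg·m²; I_B = ½(31.3)(0.343)² = 1.841 kg·m².
Taking A's sense as positive: L = (0.4672)(9.06) + (1.841)(5.13) = 13.68 kg·m²·rev/s.
Combined I = 0.4672 + 1.841 = 2.308 kg·m².
ω_f = L / I = 13.68 / 2.308 = 5.925 rev/s.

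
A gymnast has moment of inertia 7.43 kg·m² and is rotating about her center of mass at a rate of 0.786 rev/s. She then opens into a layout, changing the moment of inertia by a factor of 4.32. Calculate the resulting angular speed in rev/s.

ω₂ ≈ 0.182 rev/s

With no external torque about the axis, L is conserved: I₁ω₁ = I₂ω₂.
I₂ = 4.32 × 7.43 = 32.10 kg·m².
ω₂ = I₁ω₁ / I₂ = (7.430)(0.786 rev/s) / (32.10) = 0.1819 rev/s.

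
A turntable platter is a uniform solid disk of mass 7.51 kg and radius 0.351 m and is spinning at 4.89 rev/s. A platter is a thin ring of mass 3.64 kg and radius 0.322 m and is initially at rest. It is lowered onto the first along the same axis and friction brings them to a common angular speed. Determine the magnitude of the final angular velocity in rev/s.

No external torque acts about the common axis, so total angular momentum is conserved.
Moments of inertia: I_A = ½(7.51)(0.351)² = 0.4626 kg·m²; I_B = (3.64)(0.322)² = 0.3774 kg·m².
Taking A's sense as positive: L = (0.4626)(4.89) = 2.262 kg·m²·rev/s.
Combined I = 0.4626 + 0.3774 = 0.8400 kg·m².
ω_f = L / I = 2.262 / 0.8400 = 2.693 rev/s.

|ω_f| ≈ 2.69 rev/s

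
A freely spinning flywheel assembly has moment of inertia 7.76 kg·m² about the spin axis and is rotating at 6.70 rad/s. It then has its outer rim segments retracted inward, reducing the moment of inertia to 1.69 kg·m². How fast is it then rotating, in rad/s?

ω₂ ≈ 30.8 rad/s

No external torque acts about the spin axis, so angular momentum is conserved.
ω₂ = I₁ω₁ / I₂ = (7.760)(6.70 rad/s) / (1.690) = 30.76 rad/s.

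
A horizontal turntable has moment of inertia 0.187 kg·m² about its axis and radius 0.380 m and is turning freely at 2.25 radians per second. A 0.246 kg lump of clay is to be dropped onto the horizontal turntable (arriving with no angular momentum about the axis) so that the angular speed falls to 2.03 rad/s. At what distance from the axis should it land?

The added mass arrives with no angular momentum about the axis, and any external torque about the axis is negligible, so the system's angular momentum is conserved.
I_p ω_i = (I_p + m r²) ω_f ⇒ m r² = I_p(ω_i/ω_f − 1) = 0.1870(2.25/2.03 − 1) = 0.02027 kg·m².
r = √(0.02027/0.246) = 0.2870 m.

r ≈ 0.287 m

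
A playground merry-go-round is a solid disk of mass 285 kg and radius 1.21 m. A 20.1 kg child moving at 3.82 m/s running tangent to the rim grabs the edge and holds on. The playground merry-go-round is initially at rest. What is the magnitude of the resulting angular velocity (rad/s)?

|ω_f| ≈ 0.390 rad/s

The axle reaction passes through the axle and exerts no torque about it; angular momentum about the axle is conserved through the impact.
I_p = ½(285)(1.21)² = 208.6 kg·m². Taking the sense of the child's angular momentum as positive, L_{child} = m v R = (20.1)(3.82)(1.21) = 92.91 kg·m²/s.
L_i = 0 + 92.91 = 92.91 kg·m²/s.
After sticking, I_f = I_p + m R² = 208.6 + (20.1)(1.21)² = 238.1 kg·m².
ω_f = L_i / I_f = 92.91 / 238.1 = 0.3903 rad/s.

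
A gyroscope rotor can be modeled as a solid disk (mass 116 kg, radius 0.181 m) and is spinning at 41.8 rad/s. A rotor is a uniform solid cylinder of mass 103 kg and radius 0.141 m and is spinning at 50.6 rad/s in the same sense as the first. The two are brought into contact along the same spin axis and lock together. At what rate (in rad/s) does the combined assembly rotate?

No external torque acts about the common axis, so total angular momentum is conserved.
Moments of inertia: I_A = ½(116)(0.181)² = 1.900 kg·m²; I_B = ½(103)(0.141)² = 1.024 kg·m².
Taking A's sense as positive: L = (1.900)(41.8) + (1.024)(50.6) = 131.2 kg·m²·rad/s.
Combined I = 1.900 + 1.024 = 2.924 kg·m².
ω_f = L / I = 131.2 / 2.924 = 44.88 rad/s.

|ω_f| ≈ 44.9 rad/s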